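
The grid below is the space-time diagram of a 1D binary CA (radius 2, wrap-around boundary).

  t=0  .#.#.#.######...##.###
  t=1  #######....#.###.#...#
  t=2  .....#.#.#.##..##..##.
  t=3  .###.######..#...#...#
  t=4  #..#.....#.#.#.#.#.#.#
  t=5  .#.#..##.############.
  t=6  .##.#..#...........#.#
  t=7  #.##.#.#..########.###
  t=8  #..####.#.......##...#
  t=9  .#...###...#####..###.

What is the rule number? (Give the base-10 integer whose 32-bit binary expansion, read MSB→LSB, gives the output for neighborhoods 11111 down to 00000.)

1730293307

  nb #####: next=.  (t=0,i=9, bit31=0)
  nb ####.: next=#  (t=0,i=11, bit30=1)
  nb ###.#: next=#  (t=0,i=21, bit29=1)
  nb ###..: next=.  (t=0,i=12, bit28=0)
  nb ##.##: next=.  (t=0,i=18, bit27=0)
  nb ##.#.: next=#  (t=0,i=0, bit26=1)
  nb ##..#: next=#  (t=2,i=13, bit25=1)
  nb ##...: next=#  (t=0,i=13, bit24=1)
  nb #.###: next=.  (t=0,i=7, bit23=0)
  nb #.##.: next=.  (t=2,i=11, bit22=0)
  nb #.#.#: next=#  (t=0,i=1, bit21=1)
  nb #.#..: next=.  (t=1,i=17, bit20=0)
  nb #..##: next=.  (t=2,i=14, bit19=0)
  nb #..#.: next=.  (t=3,i=12, bit18=0)
  nb #...#: next=#  (t=0,i=14, bit17=1)
  nb #....: next=.  (t=1,i=8, bit16=0)
  nb .####: next=.  (t=0,i=8, bit15=0)
  nb .###.: next=.  (t=0,i=20, bit14=0)
  nb .##.#: next=#  (t=0,i=17, bit13=1)
  nb .##..: next=.  (t=2,i=12, bit12=0)
  nb .#.##: next=#  (t=0,i=6, bit11=1)
  nb .#.#.: next=#  (t=0,i=2, bit10=1)
  nb .#..#: next=#  (t=5,i=4, bit9=1)
  nb .#...: next=.  (t=1,i=18, bit8=0)
  nb ..###: next=.  (t=1,i=21, bit7=0)
  nb ..##.: next=.  (t=0,i=16, bit6=0)
  nb ..#.#: next=#  (t=1,i=11, bit5=1)
  nb ..#..: next=#  (t=3,i=13, bit4=1)
  nb ...##: next=#  (t=0,i=15, bit3=1)
  nb ...#.: next=.  (t=1,i=10, bit2=0)
  nb ....#: next=#  (t=1,i=9, bit1=1)
  nb .....: next=#  (t=2,i=1, bit0=1)
  bits 01100111001000100010111000111011 = 1730293307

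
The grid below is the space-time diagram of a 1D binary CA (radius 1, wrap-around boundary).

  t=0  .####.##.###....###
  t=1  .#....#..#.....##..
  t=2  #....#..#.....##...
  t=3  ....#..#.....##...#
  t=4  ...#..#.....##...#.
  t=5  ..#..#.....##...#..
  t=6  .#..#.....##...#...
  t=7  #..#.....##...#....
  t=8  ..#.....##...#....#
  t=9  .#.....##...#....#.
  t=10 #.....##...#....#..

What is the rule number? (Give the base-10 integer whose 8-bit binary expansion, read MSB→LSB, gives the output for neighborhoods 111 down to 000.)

  nb ###: next=.  (t=0,i=2, bit7=0)
  nb ##.: next=.  (t=0,i=4, bit6=0)
  nb #.#: next=.  (t=0,i=0, bit5=0)
  nb #..: next=.  (t=0,i=12, bit4=0)
  nb .##: next=#  (t=0,i=1, bit3=1)
  nb .#.: next=.  (t=1,i=1, bit2=0)
  nb ..#: next=#  (t=0,i=15, bit1=1)
  nb ...: next=.  (t=0,i=13, bit0=0)
  bits 00001010 = 10

10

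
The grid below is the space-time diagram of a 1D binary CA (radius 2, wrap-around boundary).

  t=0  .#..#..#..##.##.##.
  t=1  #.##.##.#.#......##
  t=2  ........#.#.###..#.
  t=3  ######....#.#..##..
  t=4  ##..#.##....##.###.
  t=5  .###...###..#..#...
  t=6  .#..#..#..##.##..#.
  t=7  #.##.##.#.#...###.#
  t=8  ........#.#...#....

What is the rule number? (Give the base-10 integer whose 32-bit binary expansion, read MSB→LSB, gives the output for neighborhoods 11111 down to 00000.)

1135973057

  [31] ##### => .  t=3,i=2
  [30] ####. => #  t=3,i=4
  [29] ###.# => .  t=1,i=0
  [28] ###.. => .  t=2,i=14
  [27] ##.## => .  t=0,i=12
  [26] ##.#. => .  t=1,i=7
  [25] ##..# => #  t=0,i=18
  [24] ##... => #  t=3,i=6
  [23] #.### => #  t=2,i=12
  [22] #.##. => .  t=0,i=13
  [21] #.#.# => #  t=1,i=8
  [20] #.#.. => #  t=1,i=10
  [19] #..## => .  t=0,i=9
  [18] #..#. => #  t=0,i=0
  [17] #...# => .  t=5,i=5
  [16] #.... => #  t=1,i=12
  [15] .#### => #  t=3,i=1
  [14] .###. => .  t=1,i=18
  [13] .##.# => .  t=0,i=11
  [12] .##.. => #  t=0,i=17
  [11] .#.## => .  t=2,i=11
  [10] .#.#. => .  t=1,i=9
  [9] .#..# => #  t=0,i=2
  [8] .#... => .  t=1,i=11
  [7] ..### => #  t=1,i=17
  [6] ..##. => #  t=0,i=10
  [5] ..#.# => .  t=2,i=8
  [4] ..#.. => .  t=0,i=1
  [3] ...## => .  t=1,i=16
  [2] ...#. => .  t=2,i=7
  [1] ....# => .  t=1,i=15
  [0] ..... => #  t=1,i=13
  bits 01000011101101011001001011000001 = 1135973057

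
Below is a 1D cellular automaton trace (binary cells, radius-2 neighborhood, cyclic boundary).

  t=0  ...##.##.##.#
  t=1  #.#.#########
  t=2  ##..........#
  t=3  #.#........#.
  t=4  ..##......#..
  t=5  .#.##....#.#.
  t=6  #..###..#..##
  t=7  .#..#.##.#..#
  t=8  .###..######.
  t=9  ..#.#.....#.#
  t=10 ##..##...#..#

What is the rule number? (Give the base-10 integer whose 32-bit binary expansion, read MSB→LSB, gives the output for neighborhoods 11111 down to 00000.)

1867805452

  ##### -> .   bit 31 = 0  t=1,i=6
  ####. -> #   bit 30 = 1  t=1,i=12
  ###.# -> #   bit 29 = 1  t=1,i=0
  ###.. -> .   bit 28 = 0  t=2,i=1
  ##.## -> #   bit 27 = 1  t=0,i=5
  ##.#. -> #   bit 26 = 1  t=0,i=11
  ##..# -> #   bit 25 = 1  t=6,i=1
  ##... -> #   bit 24 = 1  t=2,i=2
  #.### -> .   bit 23 = 0  t=1,i=4
  #.##. -> #   bit 22 = 1  t=0,i=6
  #.#.# -> .   bit 21 = 0  t=1,i=2
  #.#.. -> #   bit 20 = 1  t=0,i=12
  #..## -> .   bit 19 = 0  t=6,i=2
  #..#. -> #   bit 18 = 1  t=5,i=0
  #...# -> .   bit 17 = 0  t=0,i=1
  #.... -> .   bit 16 = 0  t=2,i=3
  .#### -> .   bit 15 = 0  t=1,i=5
  .###. -> #   bit 14 = 1  t=2,i=0
  .##.# -> #   bit 13 = 1  t=0,i=4
  .##.. -> #   bit 12 = 1  t=4,i=3
  .#.## -> .   bit 11 = 0  t=1,i=3
  .#.#. -> .   bit 10 = 0  t=3,i=1
  .#..# -> #   bit 9 = 1  t=5,i=12
  .#... -> #   bit 8 = 1  t=0,i=0
  ..### -> .   bit 7 = 0  t=2,i=12
  ..##. -> .   bit 6 = 0  t=0,i=3
  ..#.# -> .   bit 5 = 0  t=3,i=11
  ..#.. -> .   bit 4 = 0  t=4,i=10
  ...## -> #   bit 3 = 1  t=0,i=2
  ...#. -> #   bit 2 = 1  t=3,i=10
  ....# -> .   bit 1 = 0  t=2,i=10
  ..... -> .   bit 0 = 0  t=2,i=4
  bits 01101111010101000111001100001100 = 1867805452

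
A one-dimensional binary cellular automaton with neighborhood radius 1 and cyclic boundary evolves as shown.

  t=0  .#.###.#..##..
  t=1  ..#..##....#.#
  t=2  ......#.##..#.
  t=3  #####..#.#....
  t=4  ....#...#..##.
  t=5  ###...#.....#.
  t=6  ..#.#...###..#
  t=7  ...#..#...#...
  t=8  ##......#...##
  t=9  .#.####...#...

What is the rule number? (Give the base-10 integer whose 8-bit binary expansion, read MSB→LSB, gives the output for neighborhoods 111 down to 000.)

  ###|.  b7=0 t=0,i=4
  ##.|#  b6=1 t=0,i=5
  #.#|#  b5=1 t=0,i=2
  #..|.  b4=0 t=0,i=8
  .##|.  b3=0 t=0,i=3
  .#.|.  b2=0 t=0,i=1
  ..#|.  b1=0 t=0,i=0
  ...|#  b0=1 t=0,i=13
  bits 01100001 = 97

97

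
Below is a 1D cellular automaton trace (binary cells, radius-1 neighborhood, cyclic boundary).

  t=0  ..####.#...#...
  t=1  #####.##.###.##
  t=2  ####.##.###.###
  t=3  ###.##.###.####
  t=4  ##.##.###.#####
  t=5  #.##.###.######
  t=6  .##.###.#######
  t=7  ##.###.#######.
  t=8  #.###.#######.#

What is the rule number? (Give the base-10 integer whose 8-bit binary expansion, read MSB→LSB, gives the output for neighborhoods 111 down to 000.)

175

  ###|#  b7=1 t=0,i=3
  ##.|.  b6=0 t=0,i=5
  #.#|#  b5=1 t=0,i=6
  #..|.  b4=0 t=0,i=8
  .##|#  b3=1 t=0,i=2
  .#.|#  b2=1 t=0,i=7
  ..#|#  b1=1 t=0,i=1
  ...|#  b0=1 t=0,i=0
  bits 10101111 = 175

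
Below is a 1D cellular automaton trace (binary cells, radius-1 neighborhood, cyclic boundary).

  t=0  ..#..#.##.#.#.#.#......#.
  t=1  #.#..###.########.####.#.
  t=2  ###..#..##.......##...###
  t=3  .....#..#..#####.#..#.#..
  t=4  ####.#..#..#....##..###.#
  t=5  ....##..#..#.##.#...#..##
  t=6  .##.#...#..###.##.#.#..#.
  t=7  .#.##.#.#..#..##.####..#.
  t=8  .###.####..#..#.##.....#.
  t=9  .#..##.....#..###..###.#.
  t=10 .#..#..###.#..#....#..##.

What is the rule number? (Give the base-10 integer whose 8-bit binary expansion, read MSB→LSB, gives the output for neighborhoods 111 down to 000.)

45

  [7] ### => .  t=1,i=6
  [6] ##. => .  t=0,i=8
  [5] #.# => #  t=0,i=6
  [4] #.. => .  t=0,i=3
  [3] .## => #  t=0,i=7
  [2] .#. => #  t=0,i=2
  [1] ..# => .  t=0,i=1
  [0] ... => #  t=0,i=0
  bits 00101101 = 45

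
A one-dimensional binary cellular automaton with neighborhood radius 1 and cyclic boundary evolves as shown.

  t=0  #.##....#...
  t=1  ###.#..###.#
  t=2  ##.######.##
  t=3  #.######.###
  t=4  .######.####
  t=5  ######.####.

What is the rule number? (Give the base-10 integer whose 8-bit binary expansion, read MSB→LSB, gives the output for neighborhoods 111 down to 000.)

190

  ###|#  b7=1 t=1,i=0
  ##.|.  b6=0 t=0,i=3
  #.#|#  b5=1 t=0,i=1
  #..|#  b4=1 t=0,i=4
  .##|#  b3=1 t=0,i=2
  .#.|#  b2=1 t=0,i=0
  ..#|#  b1=1 t=0,i=7
  ...|.  b0=0 t=0,i=5
  bits 10111110 = 190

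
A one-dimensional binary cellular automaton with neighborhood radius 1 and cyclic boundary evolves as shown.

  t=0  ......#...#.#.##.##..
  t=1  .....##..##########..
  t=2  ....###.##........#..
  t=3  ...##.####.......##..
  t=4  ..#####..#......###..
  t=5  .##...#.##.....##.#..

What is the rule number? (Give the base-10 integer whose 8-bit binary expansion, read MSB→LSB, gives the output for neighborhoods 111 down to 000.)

110

  ### -> .   bit 7 = 0  t=1,i=10
  ##. -> #   bit 6 = 1  t=0,i=15
  #.# -> #   bit 5 = 1  t=0,i=11
  #.. -> .   bit 4 = 0  t=0,i=7
  .## -> #   bit 3 = 1  t=0,i=14
  .#. -> #   bit 2 = 1  t=0,i=6
  ..# -> #   bit 1 = 1  t=0,i=5
  ... -> .   bit 0 = 0  t=0,i=0
  bits 01101110 = 110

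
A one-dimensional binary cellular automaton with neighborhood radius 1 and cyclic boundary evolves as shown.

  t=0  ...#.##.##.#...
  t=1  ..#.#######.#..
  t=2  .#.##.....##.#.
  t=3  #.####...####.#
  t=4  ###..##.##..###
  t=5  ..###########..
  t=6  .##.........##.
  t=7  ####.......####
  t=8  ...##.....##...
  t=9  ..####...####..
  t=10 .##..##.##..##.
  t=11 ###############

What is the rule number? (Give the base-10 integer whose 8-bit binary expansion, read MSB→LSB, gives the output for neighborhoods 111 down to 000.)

  nb ###: next=.  (t=1,i=5, bit7=0)
  nb ##.: next=#  (t=0,i=6, bit6=1)
  nb #.#: next=#  (t=0,i=4, bit5=1)
  nb #..: next=#  (t=0,i=12, bit4=1)
  nb .##: next=#  (t=0,i=5, bit3=1)
  nb .#.: next=.  (t=0,i=3, bit2=0)
  nb ..#: next=#  (t=0,i=2, bit1=1)
  nb ...: next=.  (t=0,i=0, bit0=0)
  bits 01111010 = 122

122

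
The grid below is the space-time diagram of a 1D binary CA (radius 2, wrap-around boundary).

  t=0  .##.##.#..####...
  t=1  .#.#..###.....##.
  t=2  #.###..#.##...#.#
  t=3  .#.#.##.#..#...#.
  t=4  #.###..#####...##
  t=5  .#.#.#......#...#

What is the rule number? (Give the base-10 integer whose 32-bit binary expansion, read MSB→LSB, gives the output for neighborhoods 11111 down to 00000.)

255151696

  nb #####: next=.  (t=4,i=9, bit31=0)
  nb ####.: next=.  (t=0,i=12, bit30=0)
  nb ###.#: next=.  (t=4,i=0, bit29=0)
  nb ###..: next=.  (t=0,i=13, bit28=0)
  nb ##.##: next=#  (t=0,i=3, bit27=1)
  nb ##.#.: next=#  (t=0,i=6, bit26=1)
  nb ##..#: next=#  (t=1,i=16, bit25=1)
  nb ##...: next=#  (t=0,i=14, bit24=1)
  nb #.###: next=.  (t=2,i=2, bit23=0)
  nb #.##.: next=.  (t=0,i=4, bit22=0)
  nb #.#.#: next=#  (t=3,i=3, bit21=1)
  nb #.#..: next=#  (t=0,i=7, bit20=1)
  nb #..##: next=.  (t=0,i=9, bit19=0)
  nb #..#.: next=#  (t=1,i=0, bit18=1)
  nb #...#: next=.  (t=2,i=12, bit17=0)
  nb #....: next=#  (t=0,i=15, bit16=1)
  nb .####: next=.  (t=0,i=11, bit15=0)
  nb .###.: next=#  (t=1,i=7, bit14=1)
  nb .##.#: next=.  (t=0,i=2, bit13=0)
  nb .##..: next=.  (t=1,i=15, bit12=0)
  nb .#.##: next=#  (t=2,i=8, bit11=1)
  nb .#.#.: next=#  (t=1,i=2, bit10=1)
  nb .#..#: next=#  (t=0,i=8, bit9=1)
  nb .#...: next=.  (t=3,i=12, bit8=0)
  nb ..###: next=.  (t=0,i=10, bit7=0)
  nb ..##.: next=#  (t=0,i=1, bit6=1)
  nb ..#.#: next=.  (t=1,i=1, bit5=0)
  nb ..#..: next=#  (t=3,i=11, bit4=1)
  nb ...##: next=.  (t=0,i=0, bit3=0)
  nb ...#.: next=.  (t=2,i=13, bit2=0)
  nb ....#: next=.  (t=0,i=16, bit1=0)
  nb .....: next=.  (t=1,i=11, bit0=0)
  bits 00001111001101010100111001010000 = 255151696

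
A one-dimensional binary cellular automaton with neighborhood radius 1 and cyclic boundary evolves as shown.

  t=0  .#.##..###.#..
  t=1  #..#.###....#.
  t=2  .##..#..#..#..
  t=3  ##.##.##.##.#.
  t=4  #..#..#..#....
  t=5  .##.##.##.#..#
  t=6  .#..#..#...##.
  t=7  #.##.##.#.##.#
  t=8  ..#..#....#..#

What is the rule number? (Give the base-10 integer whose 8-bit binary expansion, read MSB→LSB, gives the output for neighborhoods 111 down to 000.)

26

  nb ###: next=.  (t=0,i=8, bit7=0)
  nb ##.: next=.  (t=0,i=4, bit6=0)
  nb #.#: next=.  (t=0,i=2, bit5=0)
  nb #..: next=#  (t=0,i=5, bit4=1)
  nb .##: next=#  (t=0,i=3, bit3=1)
  nb .#.: next=.  (t=0,i=1, bit2=0)
  nb ..#: next=#  (t=0,i=0, bit1=1)
  nb ...: next=.  (t=0,i=13, bit0=0)
  bits 00011010 = 26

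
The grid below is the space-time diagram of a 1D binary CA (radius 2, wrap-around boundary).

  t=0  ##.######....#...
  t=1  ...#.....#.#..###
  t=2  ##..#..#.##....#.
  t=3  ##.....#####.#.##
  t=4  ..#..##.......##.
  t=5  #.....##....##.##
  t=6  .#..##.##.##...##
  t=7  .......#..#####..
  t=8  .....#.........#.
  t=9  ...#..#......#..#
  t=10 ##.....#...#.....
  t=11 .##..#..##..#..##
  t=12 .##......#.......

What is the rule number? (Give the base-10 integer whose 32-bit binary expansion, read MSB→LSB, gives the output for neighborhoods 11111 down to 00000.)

  nb #####: next=.  (t=0,i=5, bit31=0)
  nb ####.: next=.  (t=0,i=7, bit30=0)
  nb ###.#: next=.  (t=3,i=11, bit29=0)
  nb ###..: next=.  (t=0,i=8, bit28=0)
  nb ##.##: next=.  (t=0,i=2, bit27=0)
  nb ##.#.: next=.  (t=3,i=12, bit26=0)
  nb ##..#: next=.  (t=2,i=2, bit25=0)
  nb ##...: next=#  (t=0,i=9, bit24=1)
  nb #.###: next=#  (t=0,i=3, bit23=1)
  nb #.##.: next=#  (t=2,i=0, bit22=1)
  nb #.#.#: next=.  (t=3,i=13, bit21=0)
  nb #.#..: next=.  (t=1,i=11, bit20=0)
  nb #..##: next=.  (t=1,i=13, bit19=0)
  nb #..#.: next=.  (t=2,i=3, bit18=0)
  nb #...#: next=#  (t=0,i=15, bit17=1)
  nb #....: next=.  (t=0,i=10, bit16=0)
  nb .####: next=.  (t=0,i=4, bit15=0)
  nb .###.: next=#  (t=1,i=15, bit14=1)
  nb .##.#: next=.  (t=0,i=1, bit13=0)
  nb .##..: next=#  (t=2,i=1, bit12=1)
  nb .#.##: next=#  (t=2,i=8, bit11=1)
  nb .#.#.: next=#  (t=1,i=10, bit10=1)
  nb .#..#: next=.  (t=1,i=12, bit9=0)
  nb .#...: next=#  (t=0,i=14, bit8=1)
  nb ..###: next=.  (t=1,i=14, bit7=0)
  nb ..##.: next=.  (t=0,i=0, bit6=0)
  nb ..#.#: next=#  (t=1,i=9, bit5=1)
  nb ..#..: next=.  (t=0,i=13, bit4=0)
  nb ...##: next=#  (t=0,i=16, bit3=1)
  nb ...#.: next=.  (t=0,i=12, bit2=0)
  nb ....#: next=#  (t=0,i=11, bit1=1)
  nb .....: next=.  (t=1,i=6, bit0=0)
  bits 00000001110000100101110100101010 = 29515050

29515050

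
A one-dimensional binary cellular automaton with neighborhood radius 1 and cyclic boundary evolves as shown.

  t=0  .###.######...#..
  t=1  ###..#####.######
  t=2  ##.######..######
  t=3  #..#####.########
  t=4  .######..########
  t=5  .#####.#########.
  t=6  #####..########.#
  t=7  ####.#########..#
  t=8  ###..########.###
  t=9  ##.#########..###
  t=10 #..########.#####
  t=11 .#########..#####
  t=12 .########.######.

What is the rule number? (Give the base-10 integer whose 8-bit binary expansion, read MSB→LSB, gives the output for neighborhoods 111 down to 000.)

  ###|#  b7=1 t=0,i=2
  ##.|.  b6=0 t=0,i=3
  #.#|.  b5=0 t=0,i=4
  #..|#  b4=1 t=0,i=11
  .##|#  b3=1 t=0,i=1
  .#.|#  b2=1 t=0,i=14
  ..#|#  b1=1 t=0,i=0
  ...|#  b0=1 t=0,i=12
  bits 10011111 = 159

159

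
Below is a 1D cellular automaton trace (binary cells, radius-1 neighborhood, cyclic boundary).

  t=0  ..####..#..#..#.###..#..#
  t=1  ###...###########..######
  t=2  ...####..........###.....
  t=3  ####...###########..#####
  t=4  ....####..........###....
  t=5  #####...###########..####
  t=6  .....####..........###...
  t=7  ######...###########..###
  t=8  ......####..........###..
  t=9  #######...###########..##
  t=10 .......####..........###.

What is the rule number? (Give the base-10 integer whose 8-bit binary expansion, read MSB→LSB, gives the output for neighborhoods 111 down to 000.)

63

  nb ###: next=.  (t=0,i=3, bit7=0)
  nb ##.: next=.  (t=0,i=5, bit6=0)
  nb #.#: next=#  (t=0,i=15, bit5=1)
  nb #..: next=#  (t=0,i=0, bit4=1)
  nb .##: next=#  (t=0,i=2, bit3=1)
  nb .#.: next=#  (t=0,i=8, bit2=1)
  nb ..#: next=#  (t=0,i=1, bit1=1)
  nb ...: next=#  (t=1,i=4, bit0=1)
  bits 00111111 = 63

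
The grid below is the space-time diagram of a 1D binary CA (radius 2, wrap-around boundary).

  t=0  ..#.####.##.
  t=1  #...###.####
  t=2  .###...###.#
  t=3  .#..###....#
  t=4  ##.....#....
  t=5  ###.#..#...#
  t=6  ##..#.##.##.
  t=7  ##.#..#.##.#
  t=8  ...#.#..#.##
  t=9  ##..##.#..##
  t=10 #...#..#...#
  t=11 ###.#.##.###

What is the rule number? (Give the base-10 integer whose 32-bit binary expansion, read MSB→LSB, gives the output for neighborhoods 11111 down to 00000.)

  ##### -> .   bit 31 = 0  t=1,i=10
  ####. -> #   bit 30 = 1  t=0,i=6
  ###.# -> .   bit 29 = 0  t=0,i=7
  ###.. -> .   bit 28 = 0  t=1,i=0
  ##.## -> #   bit 27 = 1  t=0,i=8
  ##.#. -> .   bit 26 = 0  t=2,i=10
  ##..# -> .   bit 25 = 0  t=6,i=2
  ##... -> #   bit 24 = 1  t=0,i=11
  #.### -> #   bit 23 = 1  t=0,i=4
  #.##. -> #   bit 22 = 1  t=0,i=9
  #.#.# -> #   bit 21 = 1  t=2,i=11
  #.#.. -> #   bit 20 = 1  t=3,i=1
  #..## -> .   bit 19 = 0  t=3,i=3
  #..#. -> #   bit 18 = 1  t=5,i=6
  #...# -> #   bit 17 = 1  t=0,i=0
  #.... -> .   bit 16 = 0  t=3,i=8
  .#### -> #   bit 15 = 1  t=0,i=5
  .###. -> .   bit 14 = 0  t=1,i=5
  .##.# -> .   bit 13 = 0  t=6,i=7
  .##.. -> #   bit 12 = 1  t=0,i=10
  .#.## -> .   bit 11 = 0  t=0,i=3
  .#.#. -> #   bit 10 = 1  t=3,i=0
  .#..# -> .   bit 9 = 0  t=3,i=2
  .#... -> .   bit 8 = 0  t=4,i=8
  ..### -> .   bit 7 = 0  t=1,i=4
  ..##. -> #   bit 6 = 1  t=4,i=0
  ..#.# -> .   bit 5 = 0  t=0,i=2
  ..#.. -> #   bit 4 = 1  t=4,i=7
  ...## -> #   bit 3 = 1  t=1,i=3
  ...#. -> .   bit 2 = 0  t=0,i=1
  ....# -> .   bit 1 = 0  t=3,i=9
  ..... -> #   bit 0 = 1  t=4,i=4
  bits 01001001111101101001010001011001 = 1240896601

1240896601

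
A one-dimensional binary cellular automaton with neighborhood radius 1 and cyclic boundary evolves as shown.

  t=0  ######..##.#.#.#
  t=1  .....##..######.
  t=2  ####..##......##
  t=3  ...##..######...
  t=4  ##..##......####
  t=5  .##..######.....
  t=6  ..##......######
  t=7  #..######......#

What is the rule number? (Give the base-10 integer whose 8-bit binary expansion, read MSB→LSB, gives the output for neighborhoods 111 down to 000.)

117

  [7] ### => .  t=0,i=0
  [6] ##. => #  t=0,i=5
  [5] #.# => #  t=0,i=10
  [4] #.. => #  t=0,i=6
  [3] .## => .  t=0,i=8
  [2] .#. => #  t=0,i=11
  [1] ..# => .  t=0,i=7
  [0] ... => #  t=1,i=0
  bits 01110101 = 117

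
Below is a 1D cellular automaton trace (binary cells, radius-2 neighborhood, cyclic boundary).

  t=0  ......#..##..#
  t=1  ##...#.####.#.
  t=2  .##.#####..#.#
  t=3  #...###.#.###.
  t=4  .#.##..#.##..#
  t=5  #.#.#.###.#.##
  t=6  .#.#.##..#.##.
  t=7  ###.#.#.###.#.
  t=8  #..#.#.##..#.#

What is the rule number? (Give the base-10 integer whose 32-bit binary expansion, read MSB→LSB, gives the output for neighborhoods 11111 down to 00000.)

  [31] ##### => #  t=2,i=6
  [30] ####. => .  t=1,i=9
  [29] ###.# => .  t=1,i=10
  [28] ###.. => #  t=2,i=8
  [27] ##.## => .  t=2,i=3
  [26] ##.#. => #  t=1,i=11
  [25] ##..# => .  t=0,i=11
  [24] ##... => #  t=1,i=2
  [23] #.### => #  t=1,i=7
  [22] #.##. => .  t=1,i=0
  [21] #.#.# => .  t=1,i=12
  [20] #.#.. => .  t=3,i=0
  [19] #..## => #  t=0,i=8
  [18] #..#. => #  t=0,i=12
  [17] #...# => .  t=1,i=3
  [16] #.... => #  t=0,i=1
  [15] .#### => #  t=1,i=8
  [14] .###. => .  t=3,i=5
  [13] .##.# => .  t=2,i=2
  [12] .##.. => #  t=0,i=10
  [11] .#.## => #  t=1,i=6
  [10] .#.#. => #  t=2,i=12
  [9] .#..# => #  t=0,i=7
  [8] .#... => #  t=0,i=0
  [7] ..### => #  t=3,i=4
  [6] ..##. => #  t=0,i=9
  [5] ..#.# => #  t=1,i=5
  [4] ..#.. => .  t=0,i=6
  [3] ...## => #  t=3,i=3
  [2] ...#. => #  t=0,i=5
  [1] ....# => .  t=0,i=4
  [0] ..... => .  t=0,i=2
  bits 10010101100011011001111111101100 = 2509086700

2509086700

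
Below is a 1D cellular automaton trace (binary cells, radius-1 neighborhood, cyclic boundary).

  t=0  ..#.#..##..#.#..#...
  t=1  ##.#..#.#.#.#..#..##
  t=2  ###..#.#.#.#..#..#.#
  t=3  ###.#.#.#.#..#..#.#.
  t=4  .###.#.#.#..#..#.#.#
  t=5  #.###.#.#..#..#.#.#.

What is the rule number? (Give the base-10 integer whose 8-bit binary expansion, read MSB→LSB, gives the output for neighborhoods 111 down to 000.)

227

  [7] ### => #  t=1,i=0
  [6] ##. => #  t=0,i=8
  [5] #.# => #  t=0,i=3
  [4] #.. => .  t=0,i=5
  [3] .## => .  t=0,i=7
  [2] .#. => .  t=0,i=2
  [1] ..# => #  t=0,i=1
  [0] ... => #  t=0,i=0
  bits 11100011 = 227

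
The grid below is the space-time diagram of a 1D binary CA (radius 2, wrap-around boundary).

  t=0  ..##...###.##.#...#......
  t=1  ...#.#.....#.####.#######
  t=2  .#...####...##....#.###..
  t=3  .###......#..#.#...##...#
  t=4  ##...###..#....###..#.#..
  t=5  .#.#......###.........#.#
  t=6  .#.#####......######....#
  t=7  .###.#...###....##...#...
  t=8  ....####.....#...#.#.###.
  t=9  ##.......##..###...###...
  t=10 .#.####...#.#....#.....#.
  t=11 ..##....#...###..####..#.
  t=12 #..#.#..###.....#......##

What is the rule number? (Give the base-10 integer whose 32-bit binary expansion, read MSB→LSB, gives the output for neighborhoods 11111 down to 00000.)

  [31] ##### => #  t=1,i=20
  [30] ####. => .  t=1,i=15
  [29] ###.# => .  t=0,i=9
  [28] ###.. => .  t=1,i=24
  [27] ##.## => .  t=0,i=10
  [26] ##.#. => #  t=0,i=13
  [25] ##..# => .  t=4,i=8
  [24] ##... => .  t=0,i=4
  [23] #.### => #  t=1,i=13
  [22] #.##. => #  t=0,i=11
  [21] #.#.# => #  t=5,i=1
  [20] #.#.. => #  t=0,i=14
  [19] #..## => #  t=4,i=24
  [18] #..#. => .  t=3,i=12
  [17] #...# => #  t=0,i=5
  [16] #.... => #  t=0,i=20
  [15] .#### => .  t=1,i=14
  [14] .###. => .  t=0,i=8
  [13] .##.# => .  t=0,i=12
  [12] .##.. => #  t=0,i=3
  [11] .#.## => #  t=1,i=12
  [10] .#.#. => .  t=1,i=4
  [9] .#..# => .  t=3,i=11
  [8] .#... => #  t=0,i=15
  [7] ..### => .  t=0,i=7
  [6] ..##. => .  t=0,i=2
  [5] ..#.# => .  t=1,i=3
  [4] ..#.. => #  t=0,i=18
  [3] ...## => .  t=0,i=1
  [2] ...#. => .  t=0,i=17
  [1] ....# => .  t=0,i=0
  [0] ..... => #  t=0,i=21
  bits 10000100111110110001100100010001 = 2231048465

2231048465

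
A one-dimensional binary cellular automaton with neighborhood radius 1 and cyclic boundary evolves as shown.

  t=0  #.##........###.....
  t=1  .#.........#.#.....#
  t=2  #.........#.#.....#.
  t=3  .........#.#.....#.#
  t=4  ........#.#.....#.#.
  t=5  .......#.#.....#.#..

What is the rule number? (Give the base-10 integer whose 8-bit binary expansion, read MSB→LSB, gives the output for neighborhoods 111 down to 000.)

  nb ###: next=#  (t=0,i=13, bit7=1)
  nb ##.: next=.  (t=0,i=3, bit6=0)
  nb #.#: next=#  (t=0,i=1, bit5=1)
  nb #..: next=.  (t=0,i=4, bit4=0)
  nb .##: next=.  (t=0,i=2, bit3=0)
  nb .#.: next=.  (t=0,i=0, bit2=0)
  nb ..#: next=#  (t=0,i=11, bit1=1)
  nb ...: next=.  (t=0,i=5, bit0=0)
  bits 10100010 = 162

162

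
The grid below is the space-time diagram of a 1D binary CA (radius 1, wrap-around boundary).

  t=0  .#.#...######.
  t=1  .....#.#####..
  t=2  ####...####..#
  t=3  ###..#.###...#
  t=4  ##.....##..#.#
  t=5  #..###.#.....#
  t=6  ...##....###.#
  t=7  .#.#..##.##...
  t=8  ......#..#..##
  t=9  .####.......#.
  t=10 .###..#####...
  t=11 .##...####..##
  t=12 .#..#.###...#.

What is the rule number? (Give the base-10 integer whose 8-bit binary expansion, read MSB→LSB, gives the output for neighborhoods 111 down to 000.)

137

  ###|#  b7=1 t=0,i=8
  ##.|.  b6=0 t=0,i=12
  #.#|.  b5=0 t=0,i=2
  #..|.  b4=0 t=0,i=4
  .##|#  b3=1 t=0,i=7
  .#.|.  b2=0 t=0,i=1
  ..#|.  b1=0 t=0,i=0
  ...|#  b0=1 t=0,i=5
  bits 10001001 = 137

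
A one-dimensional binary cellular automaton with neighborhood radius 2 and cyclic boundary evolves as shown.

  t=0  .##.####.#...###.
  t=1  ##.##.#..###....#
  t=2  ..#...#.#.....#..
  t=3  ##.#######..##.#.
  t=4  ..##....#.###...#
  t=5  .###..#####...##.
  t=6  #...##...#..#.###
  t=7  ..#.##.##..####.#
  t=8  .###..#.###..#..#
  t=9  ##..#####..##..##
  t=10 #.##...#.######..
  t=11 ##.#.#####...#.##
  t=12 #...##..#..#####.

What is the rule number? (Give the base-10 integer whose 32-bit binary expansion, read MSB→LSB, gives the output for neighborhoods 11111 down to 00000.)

  ##### -> .   bit 31 = 0  t=3,i=5
  ####. -> #   bit 30 = 1  t=0,i=6
  ###.# -> .   bit 29 = 0  t=0,i=7
  ###.. -> .   bit 28 = 0  t=0,i=15
  ##.## -> #   bit 27 = 1  t=0,i=3
  ##.#. -> .   bit 26 = 0  t=0,i=8
  ##..# -> #   bit 25 = 1  t=0,i=16
  ##... -> .   bit 24 = 0  t=1,i=12
  #.### -> #   bit 23 = 1  t=0,i=4
  #.##. -> .   bit 22 = 0  t=1,i=3
  #.#.# -> .   bit 21 = 0  t=3,i=15
  #.#.. -> #   bit 20 = 1  t=0,i=9
  #..## -> #   bit 19 = 1  t=0,i=0
  #..#. -> #   bit 18 = 1  t=6,i=11
  #...# -> #   bit 17 = 1  t=0,i=11
  #.... -> .   bit 16 = 0  t=1,i=13
  .#### -> .   bit 15 = 0  t=0,i=5
  .###. -> .   bit 14 = 0  t=0,i=14
  .##.# -> .   bit 13 = 0  t=0,i=2
  .##.. -> #   bit 12 = 1  t=4,i=3
  .#.## -> #   bit 11 = 1  t=3,i=16
  .#.#. -> #   bit 10 = 1  t=2,i=7
  .#..# -> .   bit 9 = 0  t=1,i=7
  .#... -> #   bit 8 = 1  t=0,i=10
  ..### -> .   bit 7 = 0  t=0,i=13
  ..##. -> #   bit 6 = 1  t=0,i=1
  ..#.# -> #   bit 5 = 1  t=2,i=6
  ..#.. -> .   bit 4 = 0  t=2,i=2
  ...## -> .   bit 3 = 0  t=0,i=12
  ...#. -> #   bit 2 = 1  t=2,i=1
  ....# -> #   bit 1 = 1  t=1,i=14
  ..... -> .   bit 0 = 0  t=2,i=11
  bits 01001010100111100001110101100110 = 1251876198

1251876198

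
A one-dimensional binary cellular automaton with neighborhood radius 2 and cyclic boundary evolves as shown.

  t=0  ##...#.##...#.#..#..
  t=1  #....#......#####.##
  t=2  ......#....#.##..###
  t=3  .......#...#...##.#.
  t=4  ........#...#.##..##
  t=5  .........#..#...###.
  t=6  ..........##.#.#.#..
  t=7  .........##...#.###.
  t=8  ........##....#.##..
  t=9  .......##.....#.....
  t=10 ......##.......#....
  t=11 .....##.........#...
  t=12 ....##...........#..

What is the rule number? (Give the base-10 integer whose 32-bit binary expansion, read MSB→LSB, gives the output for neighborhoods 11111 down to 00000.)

2325530472

  [31] ##### => #  t=1,i=14
  [30] ####. => .  t=1,i=15
  [29] ###.# => .  t=1,i=16
  [28] ###.. => .  t=1,i=0
  [27] ##.## => #  t=1,i=17
  [26] ##.#. => .  t=3,i=17
  [25] ##..# => #  t=2,i=15
  [24] ##... => .  t=0,i=2
  [23] #.### => #  t=1,i=18
  [22] #.##. => .  t=0,i=7
  [21] #.#.# => .  t=6,i=13
  [20] #.#.. => #  t=0,i=14
  [19] #..## => #  t=0,i=19
  [18] #..#. => #  t=0,i=16
  [17] #...# => .  t=0,i=3
  [16] #.... => .  t=1,i=2
  [15] .#### => #  t=1,i=13
  [14] .###. => #  t=1,i=19
  [13] .##.# => .  t=3,i=16
  [12] .##.. => .  t=0,i=1
  [11] .#.## => .  t=0,i=6
  [10] .#.#. => #  t=0,i=13
  [9] .#..# => #  t=0,i=15
  [8] .#... => #  t=1,i=6
  [7] ..### => .  t=1,i=12
  [6] ..##. => #  t=0,i=0
  [5] ..#.# => #  t=0,i=5
  [4] ..#.. => .  t=0,i=17
  [3] ...## => #  t=1,i=11
  [2] ...#. => .  t=0,i=4
  [1] ....# => .  t=1,i=3
  [0] ..... => .  t=1,i=8
  bits 10001010100111001100011101101000 = 2325530472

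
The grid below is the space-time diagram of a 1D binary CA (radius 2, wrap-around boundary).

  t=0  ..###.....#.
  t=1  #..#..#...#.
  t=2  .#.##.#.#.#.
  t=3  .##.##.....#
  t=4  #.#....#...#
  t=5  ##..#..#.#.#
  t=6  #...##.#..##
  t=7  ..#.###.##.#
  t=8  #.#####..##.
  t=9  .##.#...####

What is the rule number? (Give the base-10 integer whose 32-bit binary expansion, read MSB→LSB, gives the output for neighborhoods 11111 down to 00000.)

  nb #####: next=#  (t=8,i=4, bit31=1)
  nb ####.: next=.  (t=8,i=5, bit30=0)
  nb ###.#: next=#  (t=7,i=6, bit29=1)
  nb ###..: next=.  (t=0,i=4, bit28=0)
  nb ##.##: next=.  (t=3,i=3, bit27=0)
  nb ##.#.: next=#  (t=2,i=5, bit26=1)
  nb ##..#: next=.  (t=5,i=2, bit25=0)
  nb ##...: next=.  (t=0,i=5, bit24=0)
  nb #.###: next=#  (t=5,i=11, bit23=1)
  nb #.##.: next=.  (t=2,i=3, bit22=0)
  nb #.#.#: next=.  (t=2,i=6, bit21=0)
  nb #.#..: next=.  (t=1,i=0, bit20=0)
  nb #..##: next=#  (t=6,i=9, bit19=1)
  nb #..#.: next=.  (t=1,i=2, bit18=0)
  nb #...#: next=#  (t=0,i=0, bit17=1)
  nb #....: next=#  (t=0,i=6, bit16=1)
  nb .####: next=.  (t=8,i=3, bit15=0)
  nb .###.: next=#  (t=0,i=3, bit14=1)
  nb .##.#: next=#  (t=2,i=4, bit13=1)
  nb .##..: next=.  (t=3,i=5, bit12=0)
  nb .#.##: next=#  (t=2,i=2, bit11=1)
  nb .#.#.: next=.  (t=1,i=11, bit10=0)
  nb .#..#: next=#  (t=1,i=1, bit9=1)
  nb .#...: next=.  (t=0,i=11, bit8=0)
  nb ..###: next=.  (t=0,i=2, bit7=0)
  nb ..##.: next=#  (t=4,i=11, bit6=1)
  nb ..#.#: next=#  (t=1,i=10, bit5=1)
  nb ..#..: next=#  (t=0,i=10, bit4=1)
  nb ...##: next=.  (t=0,i=1, bit3=0)
  nb ...#.: next=.  (t=0,i=9, bit2=0)
  nb ....#: next=.  (t=0,i=8, bit1=0)
  nb .....: next=.  (t=0,i=7, bit0=0)
  bits 10100100100010110110101001110000 = 2760600176

2760600176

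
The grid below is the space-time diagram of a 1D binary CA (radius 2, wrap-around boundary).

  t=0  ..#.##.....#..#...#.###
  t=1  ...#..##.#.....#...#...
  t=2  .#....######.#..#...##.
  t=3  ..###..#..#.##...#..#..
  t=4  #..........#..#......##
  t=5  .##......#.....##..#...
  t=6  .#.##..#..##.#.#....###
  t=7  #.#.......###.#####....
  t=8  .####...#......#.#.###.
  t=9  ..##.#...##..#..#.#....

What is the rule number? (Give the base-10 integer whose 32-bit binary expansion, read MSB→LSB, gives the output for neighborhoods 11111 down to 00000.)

1158786370

  ##### -> .   bit 31 = 0  t=2,i=8
  ####. -> #   bit 30 = 1  t=2,i=10
  ###.# -> .   bit 29 = 0  t=2,i=11
  ###.. -> .   bit 28 = 0  t=0,i=22
  ##.## -> .   bit 27 = 0  t=7,i=13
  ##.#. -> #   bit 26 = 1  t=1,i=8
  ##..# -> .   bit 25 = 0  t=0,i=0
  ##... -> #   bit 24 = 1  t=0,i=6
  #.### -> .   bit 23 = 0  t=0,i=20
  #.##. -> .   bit 22 = 0  t=0,i=4
  #.#.# -> .   bit 21 = 0  t=6,i=1
  #.#.. -> #   bit 20 = 1  t=1,i=9
  #..## -> .   bit 19 = 0  t=1,i=5
  #..#. -> .   bit 18 = 0  t=0,i=1
  #...# -> .   bit 17 = 0  t=0,i=16
  #.... -> #   bit 16 = 1  t=0,i=7
  .#### -> #   bit 15 = 1  t=2,i=7
  .###. -> .   bit 14 = 0  t=0,i=21
  .##.# -> #   bit 13 = 1  t=1,i=7
  .##.. -> .   bit 12 = 0  t=0,i=5
  .#.## -> #   bit 11 = 1  t=0,i=3
  .#.#. -> #   bit 10 = 1  t=6,i=14
  .#..# -> .   bit 9 = 0  t=0,i=12
  .#... -> #   bit 8 = 1  t=0,i=15
  ..### -> .   bit 7 = 0  t=2,i=6
  ..##. -> #   bit 6 = 1  t=1,i=6
  ..#.# -> .   bit 5 = 0  t=0,i=2
  ..#.. -> .   bit 4 = 0  t=0,i=11
  ...## -> .   bit 3 = 0  t=2,i=5
  ...#. -> .   bit 2 = 0  t=0,i=10
  ....# -> #   bit 1 = 1  t=0,i=9
  ..... -> .   bit 0 = 0  t=0,i=8
  bits 01000101000100011010110101000010 = 1158786370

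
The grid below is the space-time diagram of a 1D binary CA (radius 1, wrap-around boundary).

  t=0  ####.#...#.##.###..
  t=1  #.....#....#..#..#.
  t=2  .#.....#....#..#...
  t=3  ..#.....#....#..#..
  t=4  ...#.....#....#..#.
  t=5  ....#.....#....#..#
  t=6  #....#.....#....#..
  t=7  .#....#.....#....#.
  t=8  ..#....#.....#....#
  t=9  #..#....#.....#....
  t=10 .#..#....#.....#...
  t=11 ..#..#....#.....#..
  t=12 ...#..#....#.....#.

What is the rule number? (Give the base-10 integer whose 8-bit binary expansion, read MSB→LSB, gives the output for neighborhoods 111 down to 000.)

24

  nb ###: next=.  (t=0,i=1, bit7=0)
  nb ##.: next=.  (t=0,i=3, bit6=0)
  nb #.#: next=.  (t=0,i=4, bit5=0)
  nb #..: next=#  (t=0,i=6, bit4=1)
  nb .##: next=#  (t=0,i=0, bit3=1)
  nb .#.: next=.  (t=0,i=5, bit2=0)
  nb ..#: next=.  (t=0,i=8, bit1=0)
  nb ...: next=.  (t=0,i=7, bit0=0)
  bits 00011000 = 24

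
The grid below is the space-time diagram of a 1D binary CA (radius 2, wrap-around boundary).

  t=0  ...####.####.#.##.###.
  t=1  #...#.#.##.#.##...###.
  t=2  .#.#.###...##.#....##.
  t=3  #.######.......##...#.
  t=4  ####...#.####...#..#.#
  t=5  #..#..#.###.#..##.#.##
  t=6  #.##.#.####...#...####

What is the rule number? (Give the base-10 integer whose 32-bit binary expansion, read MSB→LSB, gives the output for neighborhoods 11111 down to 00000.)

816700693

  [31] ##### => .  t=3,i=4
  [30] ####. => .  t=0,i=5
  [29] ###.# => #  t=0,i=6
  [28] ###.. => #  t=0,i=20
  [27] ##.## => .  t=0,i=7
  [26] ##.#. => .  t=0,i=12
  [25] ##..# => .  t=2,i=21
  [24] ##... => .  t=0,i=21
  [23] #.### => #  t=0,i=8
  [22] #.##. => .  t=0,i=15
  [21] #.#.# => #  t=0,i=13
  [20] #.#.. => .  t=1,i=0
  [19] #..## => #  t=5,i=14
  [18] #..#. => #  t=2,i=0
  [17] #...# => .  t=1,i=2
  [16] #.... => #  t=0,i=0
  [15] .#### => #  t=0,i=4
  [14] .###. => #  t=0,i=19
  [13] .##.# => .  t=0,i=16
  [12] .##.. => #  t=1,i=14
  [11] .#.## => #  t=0,i=14
  [10] .#.#. => #  t=1,i=5
  [9] .#..# => .  t=4,i=17
  [8] .#... => #  t=1,i=1
  [7] ..### => .  t=0,i=3
  [6] ..##. => .  t=2,i=11
  [5] ..#.# => .  t=1,i=4
  [4] ..#.. => #  t=4,i=16
  [3] ...## => .  t=0,i=2
  [2] ...#. => #  t=1,i=3
  [1] ....# => .  t=0,i=1
  [0] ..... => #  t=3,i=10
  bits 00110000101011011101110100010101 = 816700693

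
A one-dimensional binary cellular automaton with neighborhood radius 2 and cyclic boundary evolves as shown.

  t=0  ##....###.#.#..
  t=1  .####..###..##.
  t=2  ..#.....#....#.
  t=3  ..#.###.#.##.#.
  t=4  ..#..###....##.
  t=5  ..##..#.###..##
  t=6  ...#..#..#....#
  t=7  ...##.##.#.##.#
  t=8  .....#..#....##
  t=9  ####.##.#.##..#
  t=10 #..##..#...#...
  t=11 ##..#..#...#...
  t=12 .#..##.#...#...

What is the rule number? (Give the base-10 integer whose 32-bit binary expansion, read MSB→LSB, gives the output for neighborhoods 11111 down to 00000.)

756142643

  ##### -> .   bit 31 = 0  t=9,i=1
  ####. -> .   bit 30 = 0  t=1,i=3
  ###.# -> #   bit 29 = 1  t=0,i=8
  ###.. -> .   bit 28 = 0  t=1,i=4
  ##.## -> #   bit 27 = 1  t=7,i=5
  ##.#. -> #   bit 26 = 1  t=0,i=9
  ##..# -> .   bit 25 = 0  t=1,i=5
  ##... -> #   bit 24 = 1  t=0,i=2
  #.### -> .   bit 23 = 0  t=3,i=4
  #.##. -> .   bit 22 = 0  t=3,i=10
  #.#.# -> .   bit 21 = 0  t=0,i=10
  #.#.. -> #   bit 20 = 1  t=0,i=12
  #..## -> .   bit 19 = 0  t=0,i=14
  #..#. -> .   bit 18 = 0  t=5,i=5
  #...# -> .   bit 17 = 0  t=2,i=0
  #.... -> #   bit 16 = 1  t=0,i=3
  .#### -> #   bit 15 = 1  t=1,i=2
  .###. -> #   bit 14 = 1  t=0,i=7
  .##.# -> .   bit 13 = 0  t=3,i=11
  .##.. -> #   bit 12 = 1  t=0,i=1
  .#.## -> .   bit 11 = 0  t=3,i=3
  .#.#. -> .   bit 10 = 0  t=0,i=11
  .#..# -> #   bit 9 = 1  t=0,i=13
  .#... -> .   bit 8 = 0  t=2,i=3
  ..### -> .   bit 7 = 0  t=0,i=6
  ..##. -> .   bit 6 = 0  t=0,i=0
  ..#.# -> #   bit 5 = 1  t=3,i=2
  ..#.. -> #   bit 4 = 1  t=2,i=2
  ...## -> .   bit 3 = 0  t=0,i=5
  ...#. -> .   bit 2 = 0  t=2,i=1
  ....# -> #   bit 1 = 1  t=0,i=4
  ..... -> #   bit 0 = 1  t=2,i=5
  bits 00101101000100011101001000110011 = 756142643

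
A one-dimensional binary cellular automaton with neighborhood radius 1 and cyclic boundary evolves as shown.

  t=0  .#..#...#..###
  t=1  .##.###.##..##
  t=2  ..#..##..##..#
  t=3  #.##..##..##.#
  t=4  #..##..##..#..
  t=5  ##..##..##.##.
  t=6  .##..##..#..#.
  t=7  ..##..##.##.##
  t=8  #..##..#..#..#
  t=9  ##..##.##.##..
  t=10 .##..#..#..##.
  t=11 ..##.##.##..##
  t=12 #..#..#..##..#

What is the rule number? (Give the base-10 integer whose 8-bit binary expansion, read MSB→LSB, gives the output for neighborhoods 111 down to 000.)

  nb ###: next=#  (t=0,i=12, bit7=1)
  nb ##.: next=#  (t=0,i=13, bit6=1)
  nb #.#: next=.  (t=0,i=0, bit5=0)
  nb #..: next=#  (t=0,i=2, bit4=1)
  nb .##: next=.  (t=0,i=11, bit3=0)
  nb .#.: next=#  (t=0,i=1, bit2=1)
  nb ..#: next=.  (t=0,i=3, bit1=0)
  nb ...: next=#  (t=0,i=6, bit0=1)
  bits 11010101 = 213

213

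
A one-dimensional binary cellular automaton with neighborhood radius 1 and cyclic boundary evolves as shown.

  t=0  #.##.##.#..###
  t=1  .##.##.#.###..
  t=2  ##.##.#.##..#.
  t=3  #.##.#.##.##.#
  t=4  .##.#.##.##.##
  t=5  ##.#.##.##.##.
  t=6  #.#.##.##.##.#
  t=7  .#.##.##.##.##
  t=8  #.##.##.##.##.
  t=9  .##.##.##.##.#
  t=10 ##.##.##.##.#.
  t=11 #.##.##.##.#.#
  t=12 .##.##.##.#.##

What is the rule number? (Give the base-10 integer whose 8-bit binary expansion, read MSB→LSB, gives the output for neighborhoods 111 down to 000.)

  ### -> .   bit 7 = 0  t=0,i=12
  ##. -> .   bit 6 = 0  t=0,i=0
  #.# -> #   bit 5 = 1  t=0,i=1
  #.. -> #   bit 4 = 1  t=0,i=9
  .## -> #   bit 3 = 1  t=0,i=2
  .#. -> .   bit 2 = 0  t=0,i=8
  ..# -> #   bit 1 = 1  t=0,i=10
  ... -> .   bit 0 = 0  t=1,i=13
  bits 00111010 = 58

58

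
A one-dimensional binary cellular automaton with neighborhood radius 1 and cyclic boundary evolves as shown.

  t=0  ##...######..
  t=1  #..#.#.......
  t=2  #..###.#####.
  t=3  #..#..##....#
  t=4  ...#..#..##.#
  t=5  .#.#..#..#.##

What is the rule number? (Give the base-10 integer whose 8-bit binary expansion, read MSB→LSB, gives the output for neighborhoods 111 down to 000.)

  ###|.  b7=0 t=0,i=6
  ##.|.  b6=0 t=0,i=1
  #.#|#  b5=1 t=1,i=4
  #..|.  b4=0 t=0,i=2
  .##|#  b3=1 t=0,i=0
  .#.|#  b2=1 t=1,i=0
  ..#|.  b1=0 t=0,i=4
  ...|#  b0=1 t=0,i=3
  bits 00101101 = 45

45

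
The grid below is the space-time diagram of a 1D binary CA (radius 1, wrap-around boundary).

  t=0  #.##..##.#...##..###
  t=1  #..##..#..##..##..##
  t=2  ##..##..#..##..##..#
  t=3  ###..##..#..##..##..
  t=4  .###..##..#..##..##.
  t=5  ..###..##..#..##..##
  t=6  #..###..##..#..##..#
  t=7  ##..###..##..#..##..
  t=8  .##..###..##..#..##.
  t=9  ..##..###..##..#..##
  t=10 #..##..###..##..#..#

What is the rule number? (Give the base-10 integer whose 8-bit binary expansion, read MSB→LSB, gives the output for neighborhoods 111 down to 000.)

  ###|#  b7=1 t=0,i=18
  ##.|#  b6=1 t=0,i=0
  #.#|.  b5=0 t=0,i=1
  #..|#  b4=1 t=0,i=4
  .##|.  b3=0 t=0,i=2
  .#.|.  b2=0 t=0,i=9
  ..#|.  b1=0 t=0,i=5
  ...|#  b0=1 t=0,i=11
  bits 11010001 = 209

209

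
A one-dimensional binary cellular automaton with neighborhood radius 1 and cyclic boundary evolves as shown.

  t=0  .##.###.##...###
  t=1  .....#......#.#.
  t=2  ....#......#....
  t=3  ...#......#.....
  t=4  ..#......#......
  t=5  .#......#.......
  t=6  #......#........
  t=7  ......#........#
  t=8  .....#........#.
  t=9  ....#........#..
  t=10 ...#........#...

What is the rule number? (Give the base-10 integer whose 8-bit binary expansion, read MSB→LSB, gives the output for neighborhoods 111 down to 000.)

  nb ###: next=#  (t=0,i=5, bit7=1)
  nb ##.: next=.  (t=0,i=2, bit6=0)
  nb #.#: next=.  (t=0,i=0, bit5=0)
  nb #..: next=.  (t=0,i=10, bit4=0)
  nb .##: next=.  (t=0,i=1, bit3=0)
  nb .#.: next=.  (t=1,i=5, bit2=0)
  nb ..#: next=#  (t=0,i=12, bit1=1)
  nb ...: next=.  (t=0,i=11, bit0=0)
  bits 10000010 = 130

130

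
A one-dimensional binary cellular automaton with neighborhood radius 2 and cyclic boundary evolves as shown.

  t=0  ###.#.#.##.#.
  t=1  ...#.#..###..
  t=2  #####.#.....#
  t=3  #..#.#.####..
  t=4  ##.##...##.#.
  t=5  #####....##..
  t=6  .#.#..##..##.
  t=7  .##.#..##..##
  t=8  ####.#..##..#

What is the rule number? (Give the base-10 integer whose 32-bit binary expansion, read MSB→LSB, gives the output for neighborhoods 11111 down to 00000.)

  nb #####: next=.  (t=2,i=1, bit31=0)
  nb ####.: next=#  (t=2,i=3, bit30=1)
  nb ###.#: next=.  (t=0,i=2, bit29=0)
  nb ###..: next=.  (t=1,i=10, bit28=0)
  nb ##.##: next=#  (t=4,i=2, bit27=1)
  nb ##.#.: next=#  (t=0,i=3, bit26=1)
  nb ##..#: next=#  (t=3,i=11, bit25=1)
  nb ##...: next=.  (t=1,i=11, bit24=0)
  nb #.###: next=.  (t=0,i=0, bit23=0)
  nb #.##.: next=#  (t=0,i=8, bit22=1)
  nb #.#.#: next=.  (t=0,i=4, bit21=0)
  nb #.#..: next=.  (t=1,i=5, bit20=0)
  nb #..##: next=.  (t=1,i=7, bit19=0)
  nb #..#.: next=.  (t=3,i=2, bit18=0)
  nb #...#: next=.  (t=4,i=6, bit17=0)
  nb #....: next=#  (t=1,i=12, bit16=1)
  nb .####: next=#  (t=2,i=0, bit15=1)
  nb .###.: next=.  (t=0,i=1, bit14=0)
  nb .##.#: next=#  (t=0,i=9, bit13=1)
  nb .##..: next=#  (t=4,i=4, bit12=1)
  nb .#.##: next=.  (t=0,i=7, bit11=0)
  nb .#.#.: next=#  (t=0,i=5, bit10=1)
  nb .#..#: next=#  (t=1,i=6, bit9=1)
  nb .#...: next=#  (t=2,i=7, bit8=1)
  nb ..###: next=.  (t=1,i=8, bit7=0)
  nb ..##.: next=.  (t=4,i=8, bit6=0)
  nb ..#.#: next=#  (t=1,i=3, bit5=1)
  nb ..#..: next=#  (t=3,i=0, bit4=1)
  nb ...##: next=.  (t=2,i=11, bit3=0)
  nb ...#.: next=#  (t=1,i=2, bit2=1)
  nb ....#: next=#  (t=1,i=1, bit1=1)
  nb .....: next=#  (t=1,i=0, bit0=1)
  bits 01001110010000011011011100110111 = 1312929591

1312929591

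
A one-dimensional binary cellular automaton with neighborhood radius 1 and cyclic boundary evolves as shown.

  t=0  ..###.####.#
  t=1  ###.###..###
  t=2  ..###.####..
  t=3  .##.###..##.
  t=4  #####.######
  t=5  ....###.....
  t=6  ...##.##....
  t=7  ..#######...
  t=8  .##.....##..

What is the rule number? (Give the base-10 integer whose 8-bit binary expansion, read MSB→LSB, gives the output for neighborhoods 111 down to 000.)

  ### -> .   bit 7 = 0  t=0,i=3
  ##. -> #   bit 6 = 1  t=0,i=4
  #.# -> #   bit 5 = 1  t=0,i=5
  #.. -> #   bit 4 = 1  t=0,i=0
  .## -> #   bit 3 = 1  t=0,i=2
  .#. -> #   bit 2 = 1  t=0,i=11
  ..# -> #   bit 1 = 1  t=0,i=1
  ... -> .   bit 0 = 0  t=2,i=0
  bits 01111110 = 126

126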